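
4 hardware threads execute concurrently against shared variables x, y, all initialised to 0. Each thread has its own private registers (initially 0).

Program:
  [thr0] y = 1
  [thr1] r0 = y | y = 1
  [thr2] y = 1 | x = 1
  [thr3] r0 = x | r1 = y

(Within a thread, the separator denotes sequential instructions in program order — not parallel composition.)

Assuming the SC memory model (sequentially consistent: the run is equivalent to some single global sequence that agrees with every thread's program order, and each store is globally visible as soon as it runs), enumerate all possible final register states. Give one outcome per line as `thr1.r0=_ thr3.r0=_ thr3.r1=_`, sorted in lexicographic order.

thr1.r0=0 thr3.r0=0 thr3.r1=0
thr1.r0=0 thr3.r0=0 thr3.r1=1
thr1.r0=0 thr3.r0=1 thr3.r1=1
thr1.r0=1 thr3.r0=0 thr3.r1=0
thr1.r0=1 thr3.r0=0 thr3.r1=1
thr1.r0=1 thr3.r0=1 thr3.r1=1

outcome vector order: (thr1.r0,thr3.r0,thr3.r1)
|SC outcomes| = 6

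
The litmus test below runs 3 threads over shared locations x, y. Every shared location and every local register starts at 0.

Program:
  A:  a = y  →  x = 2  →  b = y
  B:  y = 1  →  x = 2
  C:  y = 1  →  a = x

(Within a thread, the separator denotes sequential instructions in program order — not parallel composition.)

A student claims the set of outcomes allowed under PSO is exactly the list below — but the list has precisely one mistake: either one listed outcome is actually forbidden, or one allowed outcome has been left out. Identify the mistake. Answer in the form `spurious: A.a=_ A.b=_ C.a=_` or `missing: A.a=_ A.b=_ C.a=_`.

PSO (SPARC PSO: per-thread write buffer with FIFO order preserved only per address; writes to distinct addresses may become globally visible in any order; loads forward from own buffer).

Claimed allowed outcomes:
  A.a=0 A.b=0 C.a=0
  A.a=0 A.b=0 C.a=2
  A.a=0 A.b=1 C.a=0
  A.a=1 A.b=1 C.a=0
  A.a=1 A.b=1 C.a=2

outcome vector order: (A.a,A.b,C.a)
PSO: 6 outcomes — {<0 0 0> <0 0 2> <0 1 0> <0 1 2> <1 1 0> <1 1 2>}
PSO∖claimed = {<0 1 2>}

missing: A.a=0 A.b=1 C.a=2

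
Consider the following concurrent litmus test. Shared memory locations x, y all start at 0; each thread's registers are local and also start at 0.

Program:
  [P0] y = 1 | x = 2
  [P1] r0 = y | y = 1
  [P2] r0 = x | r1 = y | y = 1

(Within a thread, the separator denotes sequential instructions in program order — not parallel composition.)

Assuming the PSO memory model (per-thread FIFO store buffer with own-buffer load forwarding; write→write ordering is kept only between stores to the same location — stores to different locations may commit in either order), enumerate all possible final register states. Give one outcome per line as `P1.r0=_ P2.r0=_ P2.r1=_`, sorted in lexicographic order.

outcome vector order: (P1.r0,P2.r0,P2.r1)
|PSO outcomes| = 8

P1.r0=0 P2.r0=0 P2.r1=0
P1.r0=0 P2.r0=0 P2.r1=1
P1.r0=0 P2.r0=2 P2.r1=0
P1.r0=0 P2.r0=2 P2.r1=1
P1.r0=1 P2.r0=0 P2.r1=0
P1.r0=1 P2.r0=0 P2.r1=1
P1.r0=1 P2.r0=2 P2.r1=0
P1.r0=1 P2.r0=2 P2.r1=1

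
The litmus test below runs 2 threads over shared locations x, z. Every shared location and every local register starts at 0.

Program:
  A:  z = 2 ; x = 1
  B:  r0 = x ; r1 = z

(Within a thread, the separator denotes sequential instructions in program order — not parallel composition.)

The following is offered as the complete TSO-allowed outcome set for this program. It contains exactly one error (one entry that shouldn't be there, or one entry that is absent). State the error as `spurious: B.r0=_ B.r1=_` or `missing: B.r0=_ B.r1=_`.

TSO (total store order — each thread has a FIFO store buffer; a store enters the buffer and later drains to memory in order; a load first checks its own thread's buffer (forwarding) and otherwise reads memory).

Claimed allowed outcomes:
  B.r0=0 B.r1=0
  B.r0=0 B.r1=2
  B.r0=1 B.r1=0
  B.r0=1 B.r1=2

outcome vector order: (B.r0,B.r1)
TSO: 3 outcomes — {0/0 0/2 1/2}
claimed∖TSO = {1/0}

spurious: B.r0=1 B.r1=0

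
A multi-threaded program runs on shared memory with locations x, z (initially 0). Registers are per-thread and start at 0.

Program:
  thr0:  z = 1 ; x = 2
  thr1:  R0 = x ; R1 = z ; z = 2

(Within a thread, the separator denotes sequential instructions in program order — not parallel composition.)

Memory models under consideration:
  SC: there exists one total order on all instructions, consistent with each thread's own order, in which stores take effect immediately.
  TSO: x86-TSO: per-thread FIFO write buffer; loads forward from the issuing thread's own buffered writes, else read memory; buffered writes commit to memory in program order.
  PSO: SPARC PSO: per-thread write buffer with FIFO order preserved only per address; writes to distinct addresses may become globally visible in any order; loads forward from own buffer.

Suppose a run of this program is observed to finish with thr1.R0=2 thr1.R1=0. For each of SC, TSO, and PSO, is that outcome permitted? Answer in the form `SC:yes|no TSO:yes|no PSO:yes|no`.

outcome vector order: (thr1.R0,thr1.R1)
under SC → 00; 01; 21
under TSO → 00; 01; 21
under PSO → 00; 01; 20; 21
target 20 ∈ {PSO}

SC:no TSO:no PSO:yes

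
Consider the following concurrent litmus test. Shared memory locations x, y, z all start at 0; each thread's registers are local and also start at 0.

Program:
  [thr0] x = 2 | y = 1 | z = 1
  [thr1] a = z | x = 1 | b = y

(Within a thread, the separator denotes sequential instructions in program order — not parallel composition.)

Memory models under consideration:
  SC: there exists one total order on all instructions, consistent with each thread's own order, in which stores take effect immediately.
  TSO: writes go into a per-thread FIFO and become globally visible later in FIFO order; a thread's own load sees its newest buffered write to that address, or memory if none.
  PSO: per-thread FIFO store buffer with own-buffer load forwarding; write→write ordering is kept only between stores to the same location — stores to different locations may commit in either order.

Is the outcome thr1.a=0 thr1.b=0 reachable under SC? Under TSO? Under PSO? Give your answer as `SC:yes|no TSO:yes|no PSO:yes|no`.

outcome vector order: (thr1.a,thr1.b)
SC (3): (0,0), (0,1), (1,1)
TSO (3): (0,0), (0,1), (1,1)
PSO (4): (0,0), (0,1), (1,0), (1,1)
target (0,0) ∈ {SC,TSO,PSO}

SC:yes TSO:yes PSO:yes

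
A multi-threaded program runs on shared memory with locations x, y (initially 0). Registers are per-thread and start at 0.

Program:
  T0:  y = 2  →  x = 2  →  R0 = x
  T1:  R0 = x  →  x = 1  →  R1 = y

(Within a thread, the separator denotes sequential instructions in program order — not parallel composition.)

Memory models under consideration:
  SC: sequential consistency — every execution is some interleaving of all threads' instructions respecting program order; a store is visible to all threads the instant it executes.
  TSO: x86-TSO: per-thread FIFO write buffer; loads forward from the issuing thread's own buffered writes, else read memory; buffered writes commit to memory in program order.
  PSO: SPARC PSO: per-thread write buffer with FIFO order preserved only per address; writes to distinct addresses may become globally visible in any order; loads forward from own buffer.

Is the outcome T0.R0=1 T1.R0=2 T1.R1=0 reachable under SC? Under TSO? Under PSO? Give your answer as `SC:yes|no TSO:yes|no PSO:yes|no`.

outcome vector order: (T0.R0,T1.R0,T1.R1)
SC (5): (1,0,2), (1,2,2), (2,0,0), (2,0,2), (2,2,2)
TSO (6): (1,0,0), (1,0,2), (1,2,2), (2,0,0), (2,0,2), (2,2,2)
PSO (8): (1,0,0), (1,0,2), (1,2,0), (1,2,2), (2,0,0), (2,0,2), (2,2,0), (2,2,2)
target (1,2,0) ∈ {PSO}

SC:no TSO:no PSO:yes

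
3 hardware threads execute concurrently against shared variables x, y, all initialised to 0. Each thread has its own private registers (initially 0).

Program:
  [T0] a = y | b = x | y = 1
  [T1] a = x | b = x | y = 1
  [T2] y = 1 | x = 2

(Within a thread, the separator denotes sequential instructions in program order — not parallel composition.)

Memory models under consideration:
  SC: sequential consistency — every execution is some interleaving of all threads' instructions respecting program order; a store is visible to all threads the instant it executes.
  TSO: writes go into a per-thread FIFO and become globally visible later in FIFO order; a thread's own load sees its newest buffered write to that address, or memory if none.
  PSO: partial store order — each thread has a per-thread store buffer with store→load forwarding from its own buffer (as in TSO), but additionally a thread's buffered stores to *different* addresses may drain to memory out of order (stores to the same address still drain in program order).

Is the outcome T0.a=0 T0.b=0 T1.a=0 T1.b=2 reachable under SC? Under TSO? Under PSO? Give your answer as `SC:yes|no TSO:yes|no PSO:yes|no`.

SC:yes TSO:yes PSO:yes

outcome vector order: (T0.a,T0.b,T1.a,T1.b)
SC (12): 0000; 0002; 0022; 0200; 0202; 0222; 1000; 1002; 1022; 1200; 1202; 1222
TSO (12): 0000; 0002; 0022; 0200; 0202; 0222; 1000; 1002; 1022; 1200; 1202; 1222
PSO (12): 0000; 0002; 0022; 0200; 0202; 0222; 1000; 1002; 1022; 1200; 1202; 1222
target 0002 ∈ {SC,TSO,PSO}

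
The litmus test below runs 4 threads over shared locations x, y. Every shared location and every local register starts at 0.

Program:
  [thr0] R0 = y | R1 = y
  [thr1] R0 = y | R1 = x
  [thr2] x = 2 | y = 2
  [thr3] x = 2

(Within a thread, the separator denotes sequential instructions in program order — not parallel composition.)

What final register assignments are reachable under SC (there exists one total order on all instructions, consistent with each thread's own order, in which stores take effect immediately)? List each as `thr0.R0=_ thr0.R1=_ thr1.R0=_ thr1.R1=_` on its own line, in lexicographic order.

outcome vector order: (thr0.R0,thr0.R1,thr1.R0,thr1.R1)
|SC outcomes| = 9

thr0.R0=0 thr0.R1=0 thr1.R0=0 thr1.R1=0
thr0.R0=0 thr0.R1=0 thr1.R0=0 thr1.R1=2
thr0.R0=0 thr0.R1=0 thr1.R0=2 thr1.R1=2
thr0.R0=0 thr0.R1=2 thr1.R0=0 thr1.R1=0
thr0.R0=0 thr0.R1=2 thr1.R0=0 thr1.R1=2
thr0.R0=0 thr0.R1=2 thr1.R0=2 thr1.R1=2
thr0.R0=2 thr0.R1=2 thr1.R0=0 thr1.R1=0
thr0.R0=2 thr0.R1=2 thr1.R0=0 thr1.R1=2
thr0.R0=2 thr0.R1=2 thr1.R0=2 thr1.R1=2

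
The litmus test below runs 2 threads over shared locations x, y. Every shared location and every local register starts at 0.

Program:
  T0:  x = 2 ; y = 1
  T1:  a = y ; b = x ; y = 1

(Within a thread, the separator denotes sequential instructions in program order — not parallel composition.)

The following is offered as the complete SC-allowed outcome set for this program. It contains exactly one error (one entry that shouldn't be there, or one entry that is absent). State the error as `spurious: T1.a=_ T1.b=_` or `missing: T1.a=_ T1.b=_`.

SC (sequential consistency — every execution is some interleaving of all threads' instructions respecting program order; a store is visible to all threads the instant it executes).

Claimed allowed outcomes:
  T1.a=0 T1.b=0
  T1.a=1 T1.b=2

missing: T1.a=0 T1.b=2

outcome vector order: (T1.a,T1.b)
SC (3): 00, 02, 12
SC∖claimed = {02}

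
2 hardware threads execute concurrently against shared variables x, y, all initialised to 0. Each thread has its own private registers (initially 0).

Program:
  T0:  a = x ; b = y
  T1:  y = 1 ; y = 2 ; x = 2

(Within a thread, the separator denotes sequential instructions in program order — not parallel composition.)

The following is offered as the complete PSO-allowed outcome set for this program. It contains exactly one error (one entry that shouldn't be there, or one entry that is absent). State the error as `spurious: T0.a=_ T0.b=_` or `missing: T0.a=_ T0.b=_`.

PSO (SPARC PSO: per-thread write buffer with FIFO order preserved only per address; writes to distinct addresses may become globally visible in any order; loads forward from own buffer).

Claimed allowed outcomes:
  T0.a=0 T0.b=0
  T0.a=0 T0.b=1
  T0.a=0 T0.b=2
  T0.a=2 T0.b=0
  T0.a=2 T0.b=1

missing: T0.a=2 T0.b=2

outcome vector order: (T0.a,T0.b)
PSO: 6 outcomes — {(0,0), (0,1), (0,2), (2,0), (2,1), (2,2)}
PSO∖claimed = {(2,2)}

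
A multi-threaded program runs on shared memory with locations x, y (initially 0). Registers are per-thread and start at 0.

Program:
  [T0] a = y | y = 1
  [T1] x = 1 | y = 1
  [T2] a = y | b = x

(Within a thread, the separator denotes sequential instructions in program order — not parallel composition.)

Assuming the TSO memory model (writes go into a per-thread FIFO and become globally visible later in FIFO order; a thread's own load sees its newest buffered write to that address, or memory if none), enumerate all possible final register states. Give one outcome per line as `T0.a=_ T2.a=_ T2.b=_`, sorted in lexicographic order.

outcome vector order: (T0.a,T2.a,T2.b)
|TSO outcomes| = 7

T0.a=0 T2.a=0 T2.b=0
T0.a=0 T2.a=0 T2.b=1
T0.a=0 T2.a=1 T2.b=0
T0.a=0 T2.a=1 T2.b=1
T0.a=1 T2.a=0 T2.b=0
T0.a=1 T2.a=0 T2.b=1
T0.a=1 T2.a=1 T2.b=1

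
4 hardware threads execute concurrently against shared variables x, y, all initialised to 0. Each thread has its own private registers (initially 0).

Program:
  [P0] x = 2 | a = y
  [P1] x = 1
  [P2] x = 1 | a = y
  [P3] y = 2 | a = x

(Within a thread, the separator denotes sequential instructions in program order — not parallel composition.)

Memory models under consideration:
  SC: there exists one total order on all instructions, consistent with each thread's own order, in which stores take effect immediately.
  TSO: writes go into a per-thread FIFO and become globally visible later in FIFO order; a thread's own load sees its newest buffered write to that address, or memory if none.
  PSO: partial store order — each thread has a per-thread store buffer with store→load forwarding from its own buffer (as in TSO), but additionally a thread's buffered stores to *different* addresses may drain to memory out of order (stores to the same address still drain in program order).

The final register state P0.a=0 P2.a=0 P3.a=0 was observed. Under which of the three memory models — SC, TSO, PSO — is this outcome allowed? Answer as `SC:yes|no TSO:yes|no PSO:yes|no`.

SC:no TSO:yes PSO:yes

outcome vector order: (P0.a,P2.a,P3.a)
SC (9): 001 002 021 022 201 202 220 221 222
TSO (12): 000 001 002 020 021 022 200 201 202 220 221 222
PSO (12): 000 001 002 020 021 022 200 201 202 220 221 222
target 000 ∈ {TSO,PSO}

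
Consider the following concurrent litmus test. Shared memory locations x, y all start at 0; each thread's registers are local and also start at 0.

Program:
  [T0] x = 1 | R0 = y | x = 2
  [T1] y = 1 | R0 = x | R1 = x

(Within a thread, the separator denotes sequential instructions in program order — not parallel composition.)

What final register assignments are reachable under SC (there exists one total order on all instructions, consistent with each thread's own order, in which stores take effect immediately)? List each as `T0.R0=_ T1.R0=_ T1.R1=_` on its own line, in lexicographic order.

T0.R0=0 T1.R0=1 T1.R1=1
T0.R0=0 T1.R0=1 T1.R1=2
T0.R0=0 T1.R0=2 T1.R1=2
T0.R0=1 T1.R0=0 T1.R1=0
T0.R0=1 T1.R0=0 T1.R1=1
T0.R0=1 T1.R0=0 T1.R1=2
T0.R0=1 T1.R0=1 T1.R1=1
T0.R0=1 T1.R0=1 T1.R1=2
T0.R0=1 T1.R0=2 T1.R1=2

outcome vector order: (T0.R0,T1.R0,T1.R1)
|SC outcomes| = 9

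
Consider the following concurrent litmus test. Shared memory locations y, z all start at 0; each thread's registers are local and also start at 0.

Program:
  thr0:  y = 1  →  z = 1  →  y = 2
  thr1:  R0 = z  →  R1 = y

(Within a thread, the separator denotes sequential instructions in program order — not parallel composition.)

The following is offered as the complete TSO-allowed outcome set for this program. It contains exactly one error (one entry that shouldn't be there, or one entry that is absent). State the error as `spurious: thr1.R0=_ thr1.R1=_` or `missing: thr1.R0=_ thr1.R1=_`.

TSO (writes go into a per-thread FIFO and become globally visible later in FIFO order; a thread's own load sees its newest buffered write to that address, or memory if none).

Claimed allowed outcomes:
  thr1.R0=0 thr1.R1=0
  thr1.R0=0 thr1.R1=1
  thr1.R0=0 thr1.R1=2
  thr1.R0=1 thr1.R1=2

outcome vector order: (thr1.R0,thr1.R1)
TSO (5): (0,0) (0,1) (0,2) (1,1) (1,2)
TSO∖claimed = {(1,1)}

missing: thr1.R0=1 thr1.R1=1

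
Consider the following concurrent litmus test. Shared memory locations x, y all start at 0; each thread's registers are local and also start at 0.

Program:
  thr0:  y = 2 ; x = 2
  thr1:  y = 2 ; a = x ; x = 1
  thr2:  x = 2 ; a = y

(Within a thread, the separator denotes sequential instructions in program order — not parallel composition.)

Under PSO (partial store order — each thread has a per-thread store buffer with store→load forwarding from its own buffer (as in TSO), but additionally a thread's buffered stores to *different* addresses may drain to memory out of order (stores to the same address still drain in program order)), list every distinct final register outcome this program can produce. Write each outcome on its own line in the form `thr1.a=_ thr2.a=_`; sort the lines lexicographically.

outcome vector order: (thr1.a,thr2.a)
|PSO outcomes| = 4

thr1.a=0 thr2.a=0
thr1.a=0 thr2.a=2
thr1.a=2 thr2.a=0
thr1.a=2 thr2.a=2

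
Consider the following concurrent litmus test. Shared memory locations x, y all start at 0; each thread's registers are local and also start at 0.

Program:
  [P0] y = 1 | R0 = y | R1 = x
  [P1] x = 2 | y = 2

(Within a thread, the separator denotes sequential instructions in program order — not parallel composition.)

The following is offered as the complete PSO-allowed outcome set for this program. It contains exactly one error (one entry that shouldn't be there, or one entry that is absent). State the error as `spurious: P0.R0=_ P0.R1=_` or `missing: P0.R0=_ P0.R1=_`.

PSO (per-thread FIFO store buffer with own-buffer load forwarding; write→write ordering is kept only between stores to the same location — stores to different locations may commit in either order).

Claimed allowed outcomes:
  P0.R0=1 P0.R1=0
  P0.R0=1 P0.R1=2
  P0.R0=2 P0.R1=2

outcome vector order: (P0.R0,P0.R1)
[PSO] allowed = {(1,0) (1,2) (2,0) (2,2)}
PSO∖claimed = {(2,0)}

missing: P0.R0=2 P0.R1=0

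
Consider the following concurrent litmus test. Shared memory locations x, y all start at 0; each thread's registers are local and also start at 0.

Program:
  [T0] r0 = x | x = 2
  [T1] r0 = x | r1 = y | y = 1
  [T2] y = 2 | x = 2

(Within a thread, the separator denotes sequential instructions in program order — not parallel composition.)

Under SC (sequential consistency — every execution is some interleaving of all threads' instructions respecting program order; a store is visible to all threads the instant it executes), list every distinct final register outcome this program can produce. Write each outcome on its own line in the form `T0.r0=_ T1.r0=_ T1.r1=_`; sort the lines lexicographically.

T0.r0=0 T1.r0=0 T1.r1=0
T0.r0=0 T1.r0=0 T1.r1=2
T0.r0=0 T1.r0=2 T1.r1=0
T0.r0=0 T1.r0=2 T1.r1=2
T0.r0=2 T1.r0=0 T1.r1=0
T0.r0=2 T1.r0=0 T1.r1=2
T0.r0=2 T1.r0=2 T1.r1=2

outcome vector order: (T0.r0,T1.r0,T1.r1)
|SC outcomes| = 7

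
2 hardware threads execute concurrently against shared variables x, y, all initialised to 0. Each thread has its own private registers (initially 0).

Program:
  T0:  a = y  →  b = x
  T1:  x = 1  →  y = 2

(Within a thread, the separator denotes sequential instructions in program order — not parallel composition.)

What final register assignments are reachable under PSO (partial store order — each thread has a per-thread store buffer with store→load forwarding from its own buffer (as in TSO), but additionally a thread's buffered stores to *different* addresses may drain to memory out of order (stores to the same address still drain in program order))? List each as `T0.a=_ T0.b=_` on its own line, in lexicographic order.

T0.a=0 T0.b=0
T0.a=0 T0.b=1
T0.a=2 T0.b=0
T0.a=2 T0.b=1

outcome vector order: (T0.a,T0.b)
|PSO outcomes| = 4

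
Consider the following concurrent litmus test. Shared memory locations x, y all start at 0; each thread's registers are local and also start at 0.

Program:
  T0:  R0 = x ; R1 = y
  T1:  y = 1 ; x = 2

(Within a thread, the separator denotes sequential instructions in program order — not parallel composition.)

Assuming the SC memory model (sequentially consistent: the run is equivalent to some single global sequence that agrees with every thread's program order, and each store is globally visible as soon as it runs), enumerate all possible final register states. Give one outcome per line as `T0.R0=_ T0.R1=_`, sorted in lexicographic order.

outcome vector order: (T0.R0,T0.R1)
|SC outcomes| = 3

T0.R0=0 T0.R1=0
T0.R0=0 T0.R1=1
T0.R0=2 T0.R1=1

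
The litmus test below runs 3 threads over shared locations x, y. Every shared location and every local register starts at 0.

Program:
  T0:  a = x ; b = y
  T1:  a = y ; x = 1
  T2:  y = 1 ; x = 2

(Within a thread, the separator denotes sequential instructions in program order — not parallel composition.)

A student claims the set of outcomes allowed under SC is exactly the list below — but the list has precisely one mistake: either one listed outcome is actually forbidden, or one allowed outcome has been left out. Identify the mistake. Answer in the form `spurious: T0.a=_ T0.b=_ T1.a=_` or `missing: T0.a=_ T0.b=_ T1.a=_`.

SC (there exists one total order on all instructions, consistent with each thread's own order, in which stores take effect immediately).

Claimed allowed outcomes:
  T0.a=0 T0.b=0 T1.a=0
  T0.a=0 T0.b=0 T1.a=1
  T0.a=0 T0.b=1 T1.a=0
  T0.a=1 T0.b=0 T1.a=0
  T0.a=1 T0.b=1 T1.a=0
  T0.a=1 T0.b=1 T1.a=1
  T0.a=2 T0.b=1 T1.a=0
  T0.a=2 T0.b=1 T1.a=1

outcome vector order: (T0.a,T0.b,T1.a)
under SC → 000; 001; 010; 011; 100; 110; 111; 210; 211
SC∖claimed = {011}

missing: T0.a=0 T0.b=1 T1.a=1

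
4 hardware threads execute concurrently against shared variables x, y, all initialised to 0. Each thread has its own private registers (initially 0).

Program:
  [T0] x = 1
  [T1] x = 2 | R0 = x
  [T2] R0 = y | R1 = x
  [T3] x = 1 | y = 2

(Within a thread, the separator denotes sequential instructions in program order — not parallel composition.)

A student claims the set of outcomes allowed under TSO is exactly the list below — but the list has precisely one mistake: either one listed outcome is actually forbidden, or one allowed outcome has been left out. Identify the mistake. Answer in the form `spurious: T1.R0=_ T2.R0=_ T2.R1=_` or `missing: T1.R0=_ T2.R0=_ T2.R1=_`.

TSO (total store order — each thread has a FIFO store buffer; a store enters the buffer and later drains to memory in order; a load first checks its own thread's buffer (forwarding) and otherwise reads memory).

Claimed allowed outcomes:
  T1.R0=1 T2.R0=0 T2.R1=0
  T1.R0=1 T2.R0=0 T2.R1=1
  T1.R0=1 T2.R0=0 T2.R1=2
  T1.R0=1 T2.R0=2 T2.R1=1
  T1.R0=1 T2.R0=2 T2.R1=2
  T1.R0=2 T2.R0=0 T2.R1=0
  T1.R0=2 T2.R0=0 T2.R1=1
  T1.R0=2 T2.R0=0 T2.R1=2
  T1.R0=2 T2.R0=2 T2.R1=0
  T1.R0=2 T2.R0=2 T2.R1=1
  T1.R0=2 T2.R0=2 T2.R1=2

outcome vector order: (T1.R0,T2.R0,T2.R1)
[TSO] allowed = {<1 0 0> <1 0 1> <1 0 2> <1 2 1> <1 2 2> <2 0 0> <2 0 1> <2 0 2> <2 2 1> <2 2 2>}
claimed∖TSO = {<2 2 0>}

spurious: T1.R0=2 T2.R0=2 T2.R1=0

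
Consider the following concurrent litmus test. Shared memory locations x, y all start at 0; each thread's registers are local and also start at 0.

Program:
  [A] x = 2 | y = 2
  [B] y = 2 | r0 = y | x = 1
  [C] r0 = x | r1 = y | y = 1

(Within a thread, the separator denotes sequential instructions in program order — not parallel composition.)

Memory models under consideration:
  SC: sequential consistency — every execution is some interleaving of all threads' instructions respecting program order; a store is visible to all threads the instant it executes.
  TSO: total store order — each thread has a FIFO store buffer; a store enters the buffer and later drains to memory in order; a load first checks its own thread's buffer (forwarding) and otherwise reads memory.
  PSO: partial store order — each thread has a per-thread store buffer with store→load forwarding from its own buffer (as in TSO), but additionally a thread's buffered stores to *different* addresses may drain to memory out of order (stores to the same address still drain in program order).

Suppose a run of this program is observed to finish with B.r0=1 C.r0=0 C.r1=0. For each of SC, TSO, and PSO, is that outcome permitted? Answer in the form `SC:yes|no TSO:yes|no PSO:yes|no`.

SC:yes TSO:yes PSO:yes

outcome vector order: (B.r0,C.r0,C.r1)
SC (9): <1 0 0>, <1 0 2>, <1 2 0>, <1 2 2>, <2 0 0>, <2 0 2>, <2 1 2>, <2 2 0>, <2 2 2>
TSO (9): <1 0 0>, <1 0 2>, <1 2 0>, <1 2 2>, <2 0 0>, <2 0 2>, <2 1 2>, <2 2 0>, <2 2 2>
PSO (10): <1 0 0>, <1 0 2>, <1 2 0>, <1 2 2>, <2 0 0>, <2 0 2>, <2 1 0>, <2 1 2>, <2 2 0>, <2 2 2>
target <1 0 0> ∈ {SC,TSO,PSO}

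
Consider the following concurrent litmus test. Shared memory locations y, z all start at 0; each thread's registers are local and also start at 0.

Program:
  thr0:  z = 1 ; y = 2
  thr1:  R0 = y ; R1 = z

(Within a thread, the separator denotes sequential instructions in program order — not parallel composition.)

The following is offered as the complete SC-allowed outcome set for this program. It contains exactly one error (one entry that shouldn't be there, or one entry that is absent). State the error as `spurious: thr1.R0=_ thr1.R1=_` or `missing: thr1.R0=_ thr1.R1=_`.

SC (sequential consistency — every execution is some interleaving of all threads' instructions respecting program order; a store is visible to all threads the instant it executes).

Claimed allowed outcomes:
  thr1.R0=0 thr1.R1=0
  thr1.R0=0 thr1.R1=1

outcome vector order: (thr1.R0,thr1.R1)
[SC] allowed = {(0,0); (0,1); (2,1)}
SC∖claimed = {(2,1)}

missing: thr1.R0=2 thr1.R1=1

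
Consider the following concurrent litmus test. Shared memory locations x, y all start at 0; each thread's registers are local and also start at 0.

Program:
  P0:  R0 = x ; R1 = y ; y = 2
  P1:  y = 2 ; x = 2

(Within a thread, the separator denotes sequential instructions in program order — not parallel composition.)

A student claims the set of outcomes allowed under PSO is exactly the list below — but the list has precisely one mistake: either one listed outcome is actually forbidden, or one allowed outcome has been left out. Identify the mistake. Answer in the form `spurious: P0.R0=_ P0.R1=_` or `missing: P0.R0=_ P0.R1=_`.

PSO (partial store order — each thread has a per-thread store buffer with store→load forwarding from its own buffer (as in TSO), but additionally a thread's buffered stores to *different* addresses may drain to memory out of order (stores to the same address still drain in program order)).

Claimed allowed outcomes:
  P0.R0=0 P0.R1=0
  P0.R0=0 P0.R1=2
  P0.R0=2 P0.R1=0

outcome vector order: (P0.R0,P0.R1)
under PSO → 0/0, 0/2, 2/0, 2/2
PSO∖claimed = {2/2}

missing: P0.R0=2 P0.R1=2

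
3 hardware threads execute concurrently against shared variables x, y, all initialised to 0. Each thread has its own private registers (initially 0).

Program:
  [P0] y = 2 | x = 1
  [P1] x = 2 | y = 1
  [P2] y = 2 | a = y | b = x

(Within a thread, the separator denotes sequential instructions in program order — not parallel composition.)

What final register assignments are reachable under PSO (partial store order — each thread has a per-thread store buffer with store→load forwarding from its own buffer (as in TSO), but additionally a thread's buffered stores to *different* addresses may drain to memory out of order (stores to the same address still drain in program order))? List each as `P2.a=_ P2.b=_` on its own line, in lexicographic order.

outcome vector order: (P2.a,P2.b)
|PSO outcomes| = 6

P2.a=1 P2.b=0
P2.a=1 P2.b=1
P2.a=1 P2.b=2
P2.a=2 P2.b=0
P2.a=2 P2.b=1
P2.a=2 P2.b=2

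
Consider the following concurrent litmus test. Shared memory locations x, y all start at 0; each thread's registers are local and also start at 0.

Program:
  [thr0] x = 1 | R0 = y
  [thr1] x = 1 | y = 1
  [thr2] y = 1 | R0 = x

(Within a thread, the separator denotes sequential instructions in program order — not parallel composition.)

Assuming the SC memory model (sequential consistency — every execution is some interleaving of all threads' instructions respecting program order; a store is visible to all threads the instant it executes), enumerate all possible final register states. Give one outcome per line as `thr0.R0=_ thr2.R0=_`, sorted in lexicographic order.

thr0.R0=0 thr2.R0=1
thr0.R0=1 thr2.R0=0
thr0.R0=1 thr2.R0=1

outcome vector order: (thr0.R0,thr2.R0)
|SC outcomes| = 3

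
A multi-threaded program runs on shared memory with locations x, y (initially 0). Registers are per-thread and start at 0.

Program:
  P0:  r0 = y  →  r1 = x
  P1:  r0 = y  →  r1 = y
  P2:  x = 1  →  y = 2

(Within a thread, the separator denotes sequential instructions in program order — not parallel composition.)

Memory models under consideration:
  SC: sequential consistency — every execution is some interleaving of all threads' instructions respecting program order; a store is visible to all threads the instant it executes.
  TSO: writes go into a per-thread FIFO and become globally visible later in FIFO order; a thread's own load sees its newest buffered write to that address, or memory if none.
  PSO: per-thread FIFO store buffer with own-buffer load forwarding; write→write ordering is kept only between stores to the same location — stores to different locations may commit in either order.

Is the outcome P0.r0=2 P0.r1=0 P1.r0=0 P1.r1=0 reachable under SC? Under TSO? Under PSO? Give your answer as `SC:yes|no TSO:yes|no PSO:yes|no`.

outcome vector order: (P0.r0,P0.r1,P1.r0,P1.r1)
[SC] allowed = {0000, 0002, 0022, 0100, 0102, 0122, 2100, 2102, 2122}
[TSO] allowed = {0000, 0002, 0022, 0100, 0102, 0122, 2100, 2102, 2122}
[PSO] allowed = {0000, 0002, 0022, 0100, 0102, 0122, 2000, 2002, 2022, 2100, 2102, 2122}
target 2000 ∈ {PSO}

SC:no TSO:no PSO:yes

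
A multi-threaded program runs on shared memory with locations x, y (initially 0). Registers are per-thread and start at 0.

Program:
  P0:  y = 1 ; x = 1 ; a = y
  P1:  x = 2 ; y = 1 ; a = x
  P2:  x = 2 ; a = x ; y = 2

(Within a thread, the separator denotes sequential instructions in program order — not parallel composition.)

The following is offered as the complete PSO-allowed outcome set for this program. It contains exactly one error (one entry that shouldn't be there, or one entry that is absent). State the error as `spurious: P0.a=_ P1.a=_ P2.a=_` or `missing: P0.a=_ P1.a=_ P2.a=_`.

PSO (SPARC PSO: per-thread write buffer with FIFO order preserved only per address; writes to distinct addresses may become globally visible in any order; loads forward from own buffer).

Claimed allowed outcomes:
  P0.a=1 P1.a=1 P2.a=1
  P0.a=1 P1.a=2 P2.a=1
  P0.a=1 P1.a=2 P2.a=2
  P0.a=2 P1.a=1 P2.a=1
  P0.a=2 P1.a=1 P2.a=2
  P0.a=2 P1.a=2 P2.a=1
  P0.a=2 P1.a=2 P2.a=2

missing: P0.a=1 P1.a=1 P2.a=2

outcome vector order: (P0.a,P1.a,P2.a)
[PSO] allowed = {1/1/1; 1/1/2; 1/2/1; 1/2/2; 2/1/1; 2/1/2; 2/2/1; 2/2/2}
PSO∖claimed = {1/1/2}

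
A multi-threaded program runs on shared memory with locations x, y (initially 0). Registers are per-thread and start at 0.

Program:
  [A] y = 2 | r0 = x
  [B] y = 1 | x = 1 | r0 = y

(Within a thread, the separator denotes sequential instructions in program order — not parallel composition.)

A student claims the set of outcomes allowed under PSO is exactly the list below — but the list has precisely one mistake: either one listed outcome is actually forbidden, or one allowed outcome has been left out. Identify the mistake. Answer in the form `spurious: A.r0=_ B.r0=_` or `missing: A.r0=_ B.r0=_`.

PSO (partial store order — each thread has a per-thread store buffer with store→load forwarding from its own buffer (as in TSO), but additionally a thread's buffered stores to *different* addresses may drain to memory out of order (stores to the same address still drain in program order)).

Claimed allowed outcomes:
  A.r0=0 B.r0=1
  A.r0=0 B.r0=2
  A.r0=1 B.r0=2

outcome vector order: (A.r0,B.r0)
PSO: 4 outcomes — {0/1 0/2 1/1 1/2}
PSO∖claimed = {1/1}

missing: A.r0=1 B.r0=1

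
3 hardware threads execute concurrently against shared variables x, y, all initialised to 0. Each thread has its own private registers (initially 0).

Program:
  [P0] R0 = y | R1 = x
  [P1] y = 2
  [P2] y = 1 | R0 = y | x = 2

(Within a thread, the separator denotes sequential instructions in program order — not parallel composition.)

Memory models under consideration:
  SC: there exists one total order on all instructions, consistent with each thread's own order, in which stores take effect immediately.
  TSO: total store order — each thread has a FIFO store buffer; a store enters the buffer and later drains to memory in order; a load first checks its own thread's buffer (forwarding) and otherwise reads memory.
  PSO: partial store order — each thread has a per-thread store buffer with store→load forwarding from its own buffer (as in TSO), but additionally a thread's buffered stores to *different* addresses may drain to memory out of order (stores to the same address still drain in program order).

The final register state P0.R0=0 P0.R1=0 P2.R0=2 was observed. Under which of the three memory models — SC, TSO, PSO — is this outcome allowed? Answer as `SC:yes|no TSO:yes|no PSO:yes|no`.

outcome vector order: (P0.R0,P0.R1,P2.R0)
SC (12): 0/0/1, 0/0/2, 0/2/1, 0/2/2, 1/0/1, 1/0/2, 1/2/1, 1/2/2, 2/0/1, 2/0/2, 2/2/1, 2/2/2
TSO (12): 0/0/1, 0/0/2, 0/2/1, 0/2/2, 1/0/1, 1/0/2, 1/2/1, 1/2/2, 2/0/1, 2/0/2, 2/2/1, 2/2/2
PSO (12): 0/0/1, 0/0/2, 0/2/1, 0/2/2, 1/0/1, 1/0/2, 1/2/1, 1/2/2, 2/0/1, 2/0/2, 2/2/1, 2/2/2
target 0/0/2 ∈ {SC,TSO,PSO}

SC:yes TSO:yes PSO:yes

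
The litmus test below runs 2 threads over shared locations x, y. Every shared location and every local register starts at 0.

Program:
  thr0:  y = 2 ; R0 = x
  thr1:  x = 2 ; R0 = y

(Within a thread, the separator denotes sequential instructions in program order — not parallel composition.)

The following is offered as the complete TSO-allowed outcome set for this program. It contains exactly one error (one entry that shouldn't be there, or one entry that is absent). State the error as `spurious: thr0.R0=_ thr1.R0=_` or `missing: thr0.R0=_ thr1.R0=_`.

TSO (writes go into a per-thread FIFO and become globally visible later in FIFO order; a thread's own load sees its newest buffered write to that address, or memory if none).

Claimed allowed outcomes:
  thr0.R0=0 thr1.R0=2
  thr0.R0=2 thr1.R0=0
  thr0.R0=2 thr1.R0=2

missing: thr0.R0=0 thr1.R0=0

outcome vector order: (thr0.R0,thr1.R0)
under TSO → <0 0>, <0 2>, <2 0>, <2 2>
TSO∖claimed = {<0 0>}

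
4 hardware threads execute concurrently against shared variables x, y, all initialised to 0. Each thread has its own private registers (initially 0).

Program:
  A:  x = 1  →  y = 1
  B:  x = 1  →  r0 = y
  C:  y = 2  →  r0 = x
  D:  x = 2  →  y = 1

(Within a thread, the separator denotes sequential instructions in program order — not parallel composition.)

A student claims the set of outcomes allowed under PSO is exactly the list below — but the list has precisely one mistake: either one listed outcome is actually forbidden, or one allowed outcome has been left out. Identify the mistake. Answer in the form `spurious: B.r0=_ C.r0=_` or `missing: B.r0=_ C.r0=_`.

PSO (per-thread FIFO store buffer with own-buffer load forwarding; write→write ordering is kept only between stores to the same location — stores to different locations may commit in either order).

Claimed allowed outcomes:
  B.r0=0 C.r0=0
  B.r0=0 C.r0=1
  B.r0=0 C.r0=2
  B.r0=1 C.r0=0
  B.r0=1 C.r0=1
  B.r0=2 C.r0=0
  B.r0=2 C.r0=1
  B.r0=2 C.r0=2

missing: B.r0=1 C.r0=2

outcome vector order: (B.r0,C.r0)
under PSO → 0/0; 0/1; 0/2; 1/0; 1/1; 1/2; 2/0; 2/1; 2/2
PSO∖claimed = {1/2}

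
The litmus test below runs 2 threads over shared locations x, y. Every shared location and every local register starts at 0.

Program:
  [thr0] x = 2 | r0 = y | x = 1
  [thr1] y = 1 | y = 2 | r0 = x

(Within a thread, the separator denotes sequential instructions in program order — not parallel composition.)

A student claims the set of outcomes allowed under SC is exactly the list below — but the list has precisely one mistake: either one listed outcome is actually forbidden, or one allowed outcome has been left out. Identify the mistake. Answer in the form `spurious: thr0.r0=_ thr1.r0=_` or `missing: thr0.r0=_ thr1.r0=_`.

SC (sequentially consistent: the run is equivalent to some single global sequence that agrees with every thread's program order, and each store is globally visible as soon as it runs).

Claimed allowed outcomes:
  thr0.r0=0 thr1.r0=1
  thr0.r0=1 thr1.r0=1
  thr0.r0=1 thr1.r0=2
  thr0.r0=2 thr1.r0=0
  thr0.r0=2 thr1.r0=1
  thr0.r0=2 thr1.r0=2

missing: thr0.r0=0 thr1.r0=2

outcome vector order: (thr0.r0,thr1.r0)
SC (7): 0/1 0/2 1/1 1/2 2/0 2/1 2/2
SC∖claimed = {0/2}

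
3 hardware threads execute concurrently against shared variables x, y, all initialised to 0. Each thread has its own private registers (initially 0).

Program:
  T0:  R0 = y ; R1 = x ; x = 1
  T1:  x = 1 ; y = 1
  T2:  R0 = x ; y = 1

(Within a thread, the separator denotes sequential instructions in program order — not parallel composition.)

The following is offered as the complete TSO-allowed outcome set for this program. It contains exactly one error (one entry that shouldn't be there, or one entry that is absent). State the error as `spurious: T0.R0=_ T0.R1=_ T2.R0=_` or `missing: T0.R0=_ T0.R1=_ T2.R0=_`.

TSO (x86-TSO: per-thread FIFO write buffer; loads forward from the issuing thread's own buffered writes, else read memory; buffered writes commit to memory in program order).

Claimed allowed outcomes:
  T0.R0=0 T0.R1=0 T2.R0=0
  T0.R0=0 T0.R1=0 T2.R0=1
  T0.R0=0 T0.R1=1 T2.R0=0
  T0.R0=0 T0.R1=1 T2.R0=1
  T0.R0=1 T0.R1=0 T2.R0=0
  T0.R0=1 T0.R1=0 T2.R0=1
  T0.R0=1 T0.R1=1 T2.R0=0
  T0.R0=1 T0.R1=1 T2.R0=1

spurious: T0.R0=1 T0.R1=0 T2.R0=1

outcome vector order: (T0.R0,T0.R1,T2.R0)
TSO (7): (0,0,0); (0,0,1); (0,1,0); (0,1,1); (1,0,0); (1,1,0); (1,1,1)
claimed∖TSO = {(1,0,1)}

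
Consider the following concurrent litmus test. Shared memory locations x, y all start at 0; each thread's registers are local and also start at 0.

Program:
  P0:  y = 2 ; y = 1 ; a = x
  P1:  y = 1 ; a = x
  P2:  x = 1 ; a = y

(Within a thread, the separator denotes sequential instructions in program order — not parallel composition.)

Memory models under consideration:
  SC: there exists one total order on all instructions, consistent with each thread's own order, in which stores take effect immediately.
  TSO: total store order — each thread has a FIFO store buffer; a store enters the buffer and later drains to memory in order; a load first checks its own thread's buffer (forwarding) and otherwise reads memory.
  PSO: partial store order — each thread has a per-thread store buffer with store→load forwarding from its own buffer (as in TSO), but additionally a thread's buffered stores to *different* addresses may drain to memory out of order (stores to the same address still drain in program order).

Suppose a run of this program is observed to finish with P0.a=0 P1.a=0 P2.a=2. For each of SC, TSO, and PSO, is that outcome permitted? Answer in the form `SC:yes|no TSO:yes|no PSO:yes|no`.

SC:no TSO:yes PSO:yes

outcome vector order: (P0.a,P1.a,P2.a)
SC (7): (0,0,1); (0,1,1); (1,0,1); (1,0,2); (1,1,0); (1,1,1); (1,1,2)
TSO (12): (0,0,0); (0,0,1); (0,0,2); (0,1,0); (0,1,1); (0,1,2); (1,0,0); (1,0,1); (1,0,2); (1,1,0); (1,1,1); (1,1,2)
PSO (12): (0,0,0); (0,0,1); (0,0,2); (0,1,0); (0,1,1); (0,1,2); (1,0,0); (1,0,1); (1,0,2); (1,1,0); (1,1,1); (1,1,2)
target (0,0,2) ∈ {TSO,PSO}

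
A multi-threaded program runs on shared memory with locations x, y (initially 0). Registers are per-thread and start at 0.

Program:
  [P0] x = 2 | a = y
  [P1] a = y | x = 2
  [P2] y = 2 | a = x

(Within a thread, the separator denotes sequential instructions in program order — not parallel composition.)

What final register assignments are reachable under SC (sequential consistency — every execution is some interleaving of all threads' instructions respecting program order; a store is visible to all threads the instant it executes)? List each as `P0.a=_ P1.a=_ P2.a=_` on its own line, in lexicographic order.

P0.a=0 P1.a=0 P2.a=2
P0.a=0 P1.a=2 P2.a=2
P0.a=2 P1.a=0 P2.a=0
P0.a=2 P1.a=0 P2.a=2
P0.a=2 P1.a=2 P2.a=0
P0.a=2 P1.a=2 P2.a=2

outcome vector order: (P0.a,P1.a,P2.a)
|SC outcomes| = 6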